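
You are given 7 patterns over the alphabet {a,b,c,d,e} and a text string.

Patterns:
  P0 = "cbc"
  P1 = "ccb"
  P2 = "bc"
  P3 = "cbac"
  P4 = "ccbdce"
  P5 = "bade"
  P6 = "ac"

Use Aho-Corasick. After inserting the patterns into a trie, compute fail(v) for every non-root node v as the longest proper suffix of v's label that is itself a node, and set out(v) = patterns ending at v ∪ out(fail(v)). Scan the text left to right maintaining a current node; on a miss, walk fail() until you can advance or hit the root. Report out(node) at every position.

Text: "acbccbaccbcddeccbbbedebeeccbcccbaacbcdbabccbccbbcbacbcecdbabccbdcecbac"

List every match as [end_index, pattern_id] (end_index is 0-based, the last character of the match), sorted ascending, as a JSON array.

Build:
Trie nodes:
  n0 'ε': a→16 b→6 c→1
  n1 'c': b→2 c→4
  n2 'cb': a→8 c→3
  n3 'cbc': ·  [P0 ends]
  n4 'cc': b→5
  n5 'ccb': d→10  [P1 ends]
  n6 'b': a→13 c→7
  n7 'bc': ·  [P2 ends]
  n8 'cba': c→9
  n9 'cbac': ·  [P3 ends]
  n10 'ccbd': c→11
  n11 'ccbdc': e→12
  n12 'ccbdce': ·  [P4 ends]
  n13 'ba': d→14
  n14 'bad': e→15
  n15 'bade': ·  [P5 ends]
  n16 'a': c→17
  n17 'ac': ·  [P6 ends]

BFS fail/out derivation:
  fail(1) 'c': from fail(0)=0 chase 'c': 0 ⇒ 0;  out=∅∪out(0)=∅
  fail(6) 'b': from fail(0)=0 chase 'b': 0 ⇒ 0;  out=∅∪out(0)=∅
  fail(16) 'a': from fail(0)=0 chase 'a': 0 ⇒ 0;  out=∅∪out(0)=∅
  fail(2) 'cb': from fail(1)=0 chase 'b': 0 ⇒ 6;  out=∅∪out(6)=∅
  fail(4) 'cc': from fail(1)=0 chase 'c': 0 ⇒ 1;  out=∅∪out(1)=∅
  fail(7) 'bc': from fail(6)=0 chase 'c': 0 ⇒ 1;  out={2}∪out(1)={2}
  fail(13) 'ba': from fail(6)=0 chase 'a': 0 ⇒ 16;  out=∅∪out(16)=∅
  fail(17) 'ac': from fail(16)=0 chase 'c': 0 ⇒ 1;  out={6}∪out(1)={6}
  fail(3) 'cbc': from fail(2)=6 chase 'c': 6 ⇒ 7;  out={0}∪out(7)={0,2}
  fail(5) 'ccb': from fail(4)=1 chase 'b': 1 ⇒ 2;  out={1}∪out(2)={1}
  fail(8) 'cba': from fail(2)=6 chase 'a': 6 ⇒ 13;  out=∅∪out(13)=∅
  fail(14) 'bad': from fail(13)=16 chase 'd': 16→0 ⇒ 0;  out=∅∪out(0)=∅
  fail(9) 'cbac': from fail(8)=13 chase 'c': 13→16 ⇒ 17;  out={3}∪out(17)={3,6}
  fail(10) 'ccbd': from fail(5)=2 chase 'd': 2→6→0 ⇒ 0;  out=∅∪out(0)=∅
  fail(15) 'bade': from fail(14)=0 chase 'e': 0 ⇒ 0;  out={5}∪out(0)={5}
  fail(11) 'ccbdc': from fail(10)=0 chase 'c': 0 ⇒ 1;  out=∅∪out(1)=∅
  fail(12) 'ccbdce': from fail(11)=1 chase 'e': 1→0 ⇒ 0;  out={4}∪out(0)={4}

Run:
pos 0 'a': at 16
pos 1 'c': at 17  → match P6@[0:1]
pos 2 'b': at 2 (via fail)
pos 3 'c': at 3  → match P0@[1:3],P2@[2:3]
pos 4 'c': at 4 (via fail)
pos 5 'b': at 5  → match P1@[3:5]
pos 6 'a': at 8 (via fail)
pos 7 'c': at 9  → match P3@[4:7],P6@[6:7]
pos 8 'c': at 4 (via fail)
pos 9 'b': at 5  → match P1@[7:9]
pos 10 'c': at 3 (via fail)  → match P0@[8:10],P2@[9:10]
pos 11 'd': at 0 (via fail)
pos 12 'd': at 0
pos 13 'e': at 0
pos 14 'c': at 1
pos 15 'c': at 4
pos 16 'b': at 5  → match P1@[14:16]
pos 17 'b': at 6 (via fail)
pos 18 'b': at 6 (via fail)
pos 19 'e': at 0 (via fail)
pos 20 'd': at 0
pos 21 'e': at 0
pos 22 'b': at 6
pos 23 'e': at 0 (via fail)
pos 24 'e': at 0
pos 25 'c': at 1
pos 26 'c': at 4
pos 27 'b': at 5  → match P1@[25:27]
pos 28 'c': at 3 (via fail)  → match P0@[26:28],P2@[27:28]
pos 29 'c': at 4 (via fail)
pos 30 'c': at 4 (via fail)
pos 31 'b': at 5  → match P1@[29:31]
pos 32 'a': at 8 (via fail)
pos 33 'a': at 16 (via fail)
pos 34 'c': at 17  → match P6@[33:34]
pos 35 'b': at 2 (via fail)
pos 36 'c': at 3  → match P0@[34:36],P2@[35:36]
pos 37 'd': at 0 (via fail)
pos 38 'b': at 6
pos 39 'a': at 13
pos 40 'b': at 6 (via fail)
pos 41 'c': at 7  → match P2@[40:41]
pos 42 'c': at 4 (via fail)
pos 43 'b': at 5  → match P1@[41:43]
pos 44 'c': at 3 (via fail)  → match P0@[42:44],P2@[43:44]
pos 45 'c': at 4 (via fail)
pos 46 'b': at 5  → match P1@[44:46]
pos 47 'b': at 6 (via fail)
pos 48 'c': at 7  → match P2@[47:48]
pos 49 'b': at 2 (via fail)
pos 50 'a': at 8
pos 51 'c': at 9  → match P3@[48:51],P6@[50:51]
pos 52 'b': at 2 (via fail)
pos 53 'c': at 3  → match P0@[51:53],P2@[52:53]
pos 54 'e': at 0 (via fail)
pos 55 'c': at 1
pos 56 'd': at 0 (via fail)
pos 57 'b': at 6
pos 58 'a': at 13
pos 59 'b': at 6 (via fail)
pos 60 'c': at 7  → match P2@[59:60]
pos 61 'c': at 4 (via fail)
pos 62 'b': at 5  → match P1@[60:62]
pos 63 'd': at 10
pos 64 'c': at 11
pos 65 'e': at 12  → match P4@[60:65]
pos 66 'c': at 1 (via fail)
pos 67 'b': at 2
pos 68 'a': at 8
pos 69 'c': at 9  → match P3@[66:69],P6@[68:69]

All matches (sorted): [[1,6],[3,0],[3,2],[5,1],[7,3],[7,6],[9,1],[10,0],[10,2],[16,1],[27,1],[28,0],[28,2],[31,1],[34,6],[36,0],[36,2],[41,2],[43,1],[44,0],[44,2],[46,1],[48,2],[51,3],[51,6],[53,0],[53,2],[60,2],[62,1],[65,4],[69,3],[69,6]]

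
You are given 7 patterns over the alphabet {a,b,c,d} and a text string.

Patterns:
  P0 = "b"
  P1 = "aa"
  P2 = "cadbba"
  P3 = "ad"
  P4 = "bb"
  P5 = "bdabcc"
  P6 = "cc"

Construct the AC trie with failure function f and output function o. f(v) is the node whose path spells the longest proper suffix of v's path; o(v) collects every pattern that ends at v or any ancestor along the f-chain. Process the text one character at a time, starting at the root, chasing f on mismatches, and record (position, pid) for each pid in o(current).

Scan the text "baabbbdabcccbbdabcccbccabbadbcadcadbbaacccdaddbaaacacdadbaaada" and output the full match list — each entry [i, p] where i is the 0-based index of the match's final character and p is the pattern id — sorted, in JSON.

Construct AC machine:
Trie nodes:
  0='ε' goto a→2 b→1 c→4
  1='b' goto b→11 d→12  ←P0
  2='a' goto a→3 d→10
  3='aa' goto ·  ←P1
  4='c' goto a→5 c→17
  5='ca' goto d→6
  6='cad' goto b→7
  7='cadb' goto b→8
  8='cadbb' goto a→9
  9='cadbba' goto ·  ←P2
  10='ad' goto ·  ←P3
  11='bb' goto ·  ←P4
  12='bd' goto a→13
  13='bda' goto b→14
  14='bdab' goto c→15
  15='bdabc' goto c→16
  16='bdabcc' goto ·  ←P5
  17='cc' goto ·  ←P6

BFS fail/out derivation:
  n1('b'): parent n0 fail=0; on 'b' 0 → fail=0;  out {0}∪∅={0}
  n2('a'): parent n0 fail=0; on 'a' 0 → fail=0;  out ∅∪∅=∅
  n4('c'): parent n0 fail=0; on 'c' 0 → fail=0;  out ∅∪∅=∅
  n3('aa'): parent n2 fail=0; on 'a' 0 → fail=2;  out {1}∪∅={1}
  n5('ca'): parent n4 fail=0; on 'a' 0 → fail=2;  out ∅∪∅=∅
  n10('ad'): parent n2 fail=0; on 'd' 0 → fail=0;  out {3}∪∅={3}
  n11('bb'): parent n1 fail=0; on 'b' 0 → fail=1;  out {4}∪{0}={0,4}
  n12('bd'): parent n1 fail=0; on 'd' 0 → fail=0;  out ∅∪∅=∅
  n17('cc'): parent n4 fail=0; on 'c' 0 → fail=4;  out {6}∪∅={6}
  n6('cad'): parent n5 fail=2; on 'd' 2 → fail=10;  out ∅∪{3}={3}
  n13('bda'): parent n12 fail=0; on 'a' 0 → fail=2;  out ∅∪∅=∅
  n7('cadb'): parent n6 fail=10; on 'b' 10→0 → fail=1;  out ∅∪{0}={0}
  n14('bdab'): parent n13 fail=2; on 'b' 2→0 → fail=1;  out ∅∪{0}={0}
  n8('cadbb'): parent n7 fail=1; on 'b' 1 → fail=11;  out ∅∪{0,4}={0,4}
  n15('bdabc'): parent n14 fail=1; on 'c' 1→0 → fail=4;  out ∅∪∅=∅
  n9('cadbba'): parent n8 fail=11; on 'a' 11→1→0 → fail=2;  out {2}∪∅={2}
  n16('bdabcc'): parent n15 fail=4; on 'c' 4 → fail=17;  out {5}∪{6}={5,6}

Run:
pos 0 'b': at 1  → match P0@[0:0]
pos 1 'a': at 2 (fail-walked)
pos 2 'a': at 3  → match P1@[1:2]
pos 3 'b': at 1 (fail-walked)  → match P0@[3:3]
pos 4 'b': at 11  → match P0@[4:4],P4@[3:4]
pos 5 'b': at 11 (fail-walked)  → match P0@[5:5],P4@[4:5]
pos 6 'd': at 12 (fail-walked)
pos 7 'a': at 13
pos 8 'b': at 14  → match P0@[8:8]
pos 9 'c': at 15
pos 10 'c': at 16  → match P5@[5:10],P6@[9:10]
pos 11 'c': at 17 (fail-walked)  → match P6@[10:11]
pos 12 'b': at 1 (fail-walked)  → match P0@[12:12]
pos 13 'b': at 11  → match P0@[13:13],P4@[12:13]
pos 14 'd': at 12 (fail-walked)
pos 15 'a': at 13
pos 16 'b': at 14  → match P0@[16:16]
pos 17 'c': at 15
pos 18 'c': at 16  → match P5@[13:18],P6@[17:18]
pos 19 'c': at 17 (fail-walked)  → match P6@[18:19]
pos 20 'b': at 1 (fail-walked)  → match P0@[20:20]
pos 21 'c': at 4 (fail-walked)
pos 22 'c': at 17  → match P6@[21:22]
pos 23 'a': at 5 (fail-walked)
pos 24 'b': at 1 (fail-walked)  → match P0@[24:24]
pos 25 'b': at 11  → match P0@[25:25],P4@[24:25]
pos 26 'a': at 2 (fail-walked)
pos 27 'd': at 10  → match P3@[26:27]
pos 28 'b': at 1 (fail-walked)  → match P0@[28:28]
pos 29 'c': at 4 (fail-walked)
pos 30 'a': at 5
pos 31 'd': at 6  → match P3@[30:31]
pos 32 'c': at 4 (fail-walked)
pos 33 'a': at 5
pos 34 'd': at 6  → match P3@[33:34]
pos 35 'b': at 7  → match P0@[35:35]
pos 36 'b': at 8  → match P0@[36:36],P4@[35:36]
pos 37 'a': at 9  → match P2@[32:37]
pos 38 'a': at 3 (fail-walked)  → match P1@[37:38]
pos 39 'c': at 4 (fail-walked)
pos 40 'c': at 17  → match P6@[39:40]
pos 41 'c': at 17 (fail-walked)  → match P6@[40:41]
pos 42 'd': at 0 (fail-walked)
pos 43 'a': at 2
pos 44 'd': at 10  → match P3@[43:44]
pos 45 'd': at 0 (fail-walked)
pos 46 'b': at 1  → match P0@[46:46]
pos 47 'a': at 2 (fail-walked)
pos 48 'a': at 3  → match P1@[47:48]
pos 49 'a': at 3 (fail-walked)  → match P1@[48:49]
pos 50 'c': at 4 (fail-walked)
pos 51 'a': at 5
pos 52 'c': at 4 (fail-walked)
pos 53 'd': at 0 (fail-walked)
pos 54 'a': at 2
pos 55 'd': at 10  → match P3@[54:55]
pos 56 'b': at 1 (fail-walked)  → match P0@[56:56]
pos 57 'a': at 2 (fail-walked)
pos 58 'a': at 3  → match P1@[57:58]
pos 59 'a': at 3 (fail-walked)  → match P1@[58:59]
pos 60 'd': at 10 (fail-walked)  → match P3@[59:60]
pos 61 'a': at 2 (fail-walked)

Matches: [[0,0],[2,1],[3,0],[4,0],[4,4],[5,0],[5,4],[8,0],[10,5],[10,6],[11,6],[12,0],[13,0],[13,4],[16,0],[18,5],[18,6],[19,6],[20,0],[22,6],[24,0],[25,0],[25,4],[27,3],[28,0],[31,3],[34,3],[35,0],[36,0],[36,4],[37,2],[38,1],[40,6],[41,6],[44,3],[46,0],[48,1],[49,1],[55,3],[56,0],[58,1],[59,1],[60,3]]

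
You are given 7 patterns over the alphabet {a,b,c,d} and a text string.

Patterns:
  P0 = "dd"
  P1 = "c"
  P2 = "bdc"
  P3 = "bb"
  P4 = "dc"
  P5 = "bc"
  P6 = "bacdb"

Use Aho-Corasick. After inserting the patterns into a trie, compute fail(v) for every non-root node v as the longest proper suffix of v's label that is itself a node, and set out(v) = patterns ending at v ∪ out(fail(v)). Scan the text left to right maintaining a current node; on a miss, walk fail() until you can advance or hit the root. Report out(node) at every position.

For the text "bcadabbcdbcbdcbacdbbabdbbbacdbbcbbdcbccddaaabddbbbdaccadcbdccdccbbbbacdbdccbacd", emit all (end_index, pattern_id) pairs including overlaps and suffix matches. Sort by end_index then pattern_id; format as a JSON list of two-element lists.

Construct AC machine:
Trie nodes:
  0='ε' goto b→4 c→3 d→1
  1='d' goto c→8 d→2
  2='dd' goto ·  [P0 ends]
  3='c' goto ·  [P1 ends]
  4='b' goto a→10 b→7 c→9 d→5
  5='bd' goto c→6
  6='bdc' goto ·  [P2 ends]
  7='bb' goto ·  [P3 ends]
  8='dc' goto ·  [P4 ends]
  9='bc' goto ·  [P5 ends]
  10='ba' goto c→11
  11='bac' goto d→12
  12='bacd' goto b→13
  13='bacdb' goto ·  [P6 ends]

Failure links (BFS by depth):
  n1('d'): parent n0 fail=0; on 'd' 0 → fail=0;  out ∅∪∅=∅
  n3('c'): parent n0 fail=0; on 'c' 0 → fail=0;  out {1}∪∅={1}
  n4('b'): parent n0 fail=0; on 'b' 0 → fail=0;  out ∅∪∅=∅
  n2('dd'): parent n1 fail=0; on 'd' 0 → fail=1;  out {0}∪∅={0}
  n5('bd'): parent n4 fail=0; on 'd' 0 → fail=1;  out ∅∪∅=∅
  n7('bb'): parent n4 fail=0; on 'b' 0 → fail=4;  out {3}∪∅={3}
  n8('dc'): parent n1 fail=0; on 'c' 0 → fail=3;  out {4}∪{1}={1,4}
  n9('bc'): parent n4 fail=0; on 'c' 0 → fail=3;  out {5}∪{1}={1,5}
  n10('ba'): parent n4 fail=0; on 'a' 0 → fail=0;  out ∅∪∅=∅
  n6('bdc'): parent n5 fail=1; on 'c' 1 → fail=8;  out {2}∪{1,4}={1,2,4}
  n11('bac'): parent n10 fail=0; on 'c' 0 → fail=3;  out ∅∪{1}={1}
  n12('bacd'): parent n11 fail=3; on 'd' 3→0 → fail=1;  out ∅∪∅=∅
  n13('bacdb'): parent n12 fail=1; on 'b' 1→0 → fail=4;  out {6}∪∅={6}

Scan:
i=0 'b': node 0→4
i=1 'c': node 4→9  ** P1@[1:1],P5@[0:1]
i=2 'a': node 9→0 ·f
i=3 'd': node 0→1
i=4 'a': node 1→0 ·f
i=5 'b': node 0→4
i=6 'b': node 4→7  ** P3@[5:6]
i=7 'c': node 7→9 ·f  ** P1@[7:7],P5@[6:7]
i=8 'd': node 9→1 ·f
i=9 'b': node 1→4 ·f
i=10 'c': node 4→9  ** P1@[10:10],P5@[9:10]
i=11 'b': node 9→4 ·f
i=12 'd': node 4→5
i=13 'c': node 5→6  ** P1@[13:13],P2@[11:13],P4@[12:13]
i=14 'b': node 6→4 ·f
i=15 'a': node 4→10
i=16 'c': node 10→11  ** P1@[16:16]
i=17 'd': node 11→12
i=18 'b': node 12→13  ** P6@[14:18]
i=19 'b': node 13→7 ·f  ** P3@[18:19]
i=20 'a': node 7→10 ·f
i=21 'b': node 10→4 ·f
i=22 'd': node 4→5
i=23 'b': node 5→4 ·f
i=24 'b': node 4→7  ** P3@[23:24]
i=25 'b': node 7→7 ·f  ** P3@[24:25]
i=26 'a': node 7→10 ·f
i=27 'c': node 10→11  ** P1@[27:27]
i=28 'd': node 11→12
i=29 'b': node 12→13  ** P6@[25:29]
i=30 'b': node 13→7 ·f  ** P3@[29:30]
i=31 'c': node 7→9 ·f  ** P1@[31:31],P5@[30:31]
i=32 'b': node 9→4 ·f
i=33 'b': node 4→7  ** P3@[32:33]
i=34 'd': node 7→5 ·f
i=35 'c': node 5→6  ** P1@[35:35],P2@[33:35],P4@[34:35]
i=36 'b': node 6→4 ·f
i=37 'c': node 4→9  ** P1@[37:37],P5@[36:37]
i=38 'c': node 9→3 ·f  ** P1@[38:38]
i=39 'd': node 3→1 ·f
i=40 'd': node 1→2  ** P0@[39:40]
i=41 'a': node 2→0 ·f
i=42 'a': node 0→0
i=43 'a': node 0→0
i=44 'b': node 0→4
i=45 'd': node 4→5
i=46 'd': node 5→2 ·f  ** P0@[45:46]
i=47 'b': node 2→4 ·f
i=48 'b': node 4→7  ** P3@[47:48]
i=49 'b': node 7→7 ·f  ** P3@[48:49]
i=50 'd': node 7→5 ·f
i=51 'a': node 5→0 ·f
i=52 'c': node 0→3  ** P1@[52:52]
i=53 'c': node 3→3 ·f  ** P1@[53:53]
i=54 'a': node 3→0 ·f
i=55 'd': node 0→1
i=56 'c': node 1→8  ** P1@[56:56],P4@[55:56]
i=57 'b': node 8→4 ·f
i=58 'd': node 4→5
i=59 'c': node 5→6  ** P1@[59:59],P2@[57:59],P4@[58:59]
i=60 'c': node 6→3 ·f  ** P1@[60:60]
i=61 'd': node 3→1 ·f
i=62 'c': node 1→8  ** P1@[62:62],P4@[61:62]
i=63 'c': node 8→3 ·f  ** P1@[63:63]
i=64 'b': node 3→4 ·f
i=65 'b': node 4→7  ** P3@[64:65]
i=66 'b': node 7→7 ·f  ** P3@[65:66]
i=67 'b': node 7→7 ·f  ** P3@[66:67]
i=68 'a': node 7→10 ·f
i=69 'c': node 10→11  ** P1@[69:69]
i=70 'd': node 11→12
i=71 'b': node 12→13  ** P6@[67:71]
i=72 'd': node 13→5 ·f
i=73 'c': node 5→6  ** P1@[73:73],P2@[71:73],P4@[72:73]
i=74 'c': node 6→3 ·f  ** P1@[74:74]
i=75 'b': node 3→4 ·f
i=76 'a': node 4→10
i=77 'c': node 10→11  ** P1@[77:77]
i=78 'd': node 11→12

Result: [[1,1],[1,5],[6,3],[7,1],[7,5],[10,1],[10,5],[13,1],[13,2],[13,4],[16,1],[18,6],[19,3],[24,3],[25,3],[27,1],[29,6],[30,3],[31,1],[31,5],[33,3],[35,1],[35,2],[35,4],[37,1],[37,5],[38,1],[40,0],[46,0],[48,3],[49,3],[52,1],[53,1],[56,1],[56,4],[59,1],[59,2],[59,4],[60,1],[62,1],[62,4],[63,1],[65,3],[66,3],[67,3],[69,1],[71,6],[73,1],[73,2],[73,4],[74,1],[77,1]]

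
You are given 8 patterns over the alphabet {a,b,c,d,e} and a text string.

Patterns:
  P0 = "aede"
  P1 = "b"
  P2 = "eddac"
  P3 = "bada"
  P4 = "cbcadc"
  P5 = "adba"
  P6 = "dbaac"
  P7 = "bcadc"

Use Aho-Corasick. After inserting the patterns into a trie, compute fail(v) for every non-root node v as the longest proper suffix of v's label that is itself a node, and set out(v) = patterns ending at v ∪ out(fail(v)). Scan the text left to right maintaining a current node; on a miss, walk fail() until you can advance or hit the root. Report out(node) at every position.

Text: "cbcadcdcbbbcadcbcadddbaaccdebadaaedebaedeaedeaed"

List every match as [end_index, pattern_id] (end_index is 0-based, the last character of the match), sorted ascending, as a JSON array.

Construct AC machine:
Trie nodes:
  n0 'ε': a→1 b→5 c→14 d→23 e→6
  n1 'a': d→20 e→2
  n2 'ae': d→3
  n3 'aed': e→4
  n4 'aede': ·  ←P0
  n5 'b': a→11 c→28  ←P1
  n6 'e': d→7
  n7 'ed': d→8
  n8 'edd': a→9
  n9 'edda': c→10
  n10 'eddac': ·  ←P2
  n11 'ba': d→12
  n12 'bad': a→13
  n13 'bada': ·  ←P3
  n14 'c': b→15
  n15 'cb': c→16
  n16 'cbc': a→17
  n17 'cbca': d→18
  n18 'cbcad': c→19
  n19 'cbcadc': ·  ←P4
  n20 'ad': b→21
  n21 'adb': a→22
  n22 'adba': ·  ←P5
  n23 'd': b→24
  n24 'db': a→25
  n25 'dba': a→26
  n26 'dbaa': c→27
  n27 'dbaac': ·  ←P6
  n28 'bc': a→29
  n29 'bca': d→30
  n30 'bcad': c→31
  n31 'bcadc': ·  ←P7

Failure links (BFS by depth):
  fail(1) 'a': from fail(0)=0 chase 'a': 0 ⇒ 0;  out=∅∪out(0)=∅
  fail(5) 'b': from fail(0)=0 chase 'b': 0 ⇒ 0;  out={1}∪out(0)={1}
  fail(6) 'e': from fail(0)=0 chase 'e': 0 ⇒ 0;  out=∅∪out(0)=∅
  fail(14) 'c': from fail(0)=0 chase 'c': 0 ⇒ 0;  out=∅∪out(0)=∅
  fail(23) 'd': from fail(0)=0 chase 'd': 0 ⇒ 0;  out=∅∪out(0)=∅
  fail(2) 'ae': from fail(1)=0 chase 'e': 0 ⇒ 6;  out=∅∪out(6)=∅
  fail(7) 'ed': from fail(6)=0 chase 'd': 0 ⇒ 23;  out=∅∪out(23)=∅
  fail(11) 'ba': from fail(5)=0 chase 'a': 0 ⇒ 1;  out=∅∪out(1)=∅
  fail(15) 'cb': from fail(14)=0 chase 'b': 0 ⇒ 5;  out=∅∪out(5)={1}
  fail(20) 'ad': from fail(1)=0 chase 'd': 0 ⇒ 23;  out=∅∪out(23)=∅
  fail(24) 'db': from fail(23)=0 chase 'b': 0 ⇒ 5;  out=∅∪out(5)={1}
  fail(28) 'bc': from fail(5)=0 chase 'c': 0 ⇒ 14;  out=∅∪out(14)=∅
  fail(3) 'aed': from fail(2)=6 chase 'd': 6 ⇒ 7;  out=∅∪out(7)=∅
  fail(8) 'edd': from fail(7)=23 chase 'd': 23→0 ⇒ 23;  out=∅∪out(23)=∅
  fail(12) 'bad': from fail(11)=1 chase 'd': 1 ⇒ 20;  out=∅∪out(20)=∅
  fail(16) 'cbc': from fail(15)=5 chase 'c': 5 ⇒ 28;  out=∅∪out(28)=∅
  fail(21) 'adb': from fail(20)=23 chase 'b': 23 ⇒ 24;  out=∅∪out(24)={1}
  fail(25) 'dba': from fail(24)=5 chase 'a': 5 ⇒ 11;  out=∅∪out(11)=∅
  fail(29) 'bca': from fail(28)=14 chase 'a': 14→0 ⇒ 1;  out=∅∪out(1)=∅
  fail(4) 'aede': from fail(3)=7 chase 'e': 7→23→0 ⇒ 6;  out={0}∪out(6)={0}
  fail(9) 'edda': from fail(8)=23 chase 'a': 23→0 ⇒ 1;  out=∅∪out(1)=∅
  fail(13) 'bada': from fail(12)=20 chase 'a': 20→23→0 ⇒ 1;  out={3}∪out(1)={3}
  fail(17) 'cbca': from fail(16)=28 chase 'a': 28 ⇒ 29;  out=∅∪out(29)=∅
  fail(22) 'adba': from fail(21)=24 chase 'a': 24 ⇒ 25;  out={5}∪out(25)={5}
  fail(26) 'dbaa': from fail(25)=11 chase 'a': 11→1→0 ⇒ 1;  out=∅∪out(1)=∅
  fail(30) 'bcad': from fail(29)=1 chase 'd': 1 ⇒ 20;  out=∅∪out(20)=∅
  fail(10) 'eddac': from fail(9)=1 chase 'c': 1→0 ⇒ 14;  out={2}∪out(14)={2}
  fail(18) 'cbcad': from fail(17)=29 chase 'd': 29 ⇒ 30;  out=∅∪out(30)=∅
  fail(27) 'dbaac': from fail(26)=1 chase 'c': 1→0 ⇒ 14;  out={6}∪out(14)={6}
  fail(31) 'bcadc': from fail(30)=20 chase 'c': 20→23→0 ⇒ 14;  out={7}∪out(14)={7}
  fail(19) 'cbcadc': from fail(18)=30 chase 'c': 30 ⇒ 31;  out={4}∪out(31)={4,7}

Text stream:
i=0 'c': node 0→14
i=1 'b': node 14→15  → match P1@[1:1]
i=2 'c': node 15→16
i=3 'a': node 16→17
i=4 'd': node 17→18
i=5 'c': node 18→19  → match P4@[0:5],P7@[1:5]
i=6 'd': node 19→23 (fail-walked)
i=7 'c': node 23→14 (fail-walked)
i=8 'b': node 14→15  → match P1@[8:8]
i=9 'b': node 15→5 (fail-walked)  → match P1@[9:9]
i=10 'b': node 5→5 (fail-walked)  → match P1@[10:10]
i=11 'c': node 5→28
i=12 'a': node 28→29
i=13 'd': node 29→30
i=14 'c': node 30→31  → match P7@[10:14]
i=15 'b': node 31→15 (fail-walked)  → match P1@[15:15]
i=16 'c': node 15→16
i=17 'a': node 16→17
i=18 'd': node 17→18
i=19 'd': node 18→23 (fail-walked)
i=20 'd': node 23→23 (fail-walked)
i=21 'b': node 23→24  → match P1@[21:21]
i=22 'a': node 24→25
i=23 'a': node 25→26
i=24 'c': node 26→27  → match P6@[20:24]
i=25 'c': node 27→14 (fail-walked)
i=26 'd': node 14→23 (fail-walked)
i=27 'e': node 23→6 (fail-walked)
i=28 'b': node 6→5 (fail-walked)  → match P1@[28:28]
i=29 'a': node 5→11
i=30 'd': node 11→12
i=31 'a': node 12→13  → match P3@[28:31]
i=32 'a': node 13→1 (fail-walked)
i=33 'e': node 1→2
i=34 'd': node 2→3
i=35 'e': node 3→4  → match P0@[32:35]
i=36 'b': node 4→5 (fail-walked)  → match P1@[36:36]
i=37 'a': node 5→11
i=38 'e': node 11→2 (fail-walked)
i=39 'd': node 2→3
i=40 'e': node 3→4  → match P0@[37:40]
i=41 'a': node 4→1 (fail-walked)
i=42 'e': node 1→2
i=43 'd': node 2→3
i=44 'e': node 3→4  → match P0@[41:44]
i=45 'a': node 4→1 (fail-walked)
i=46 'e': node 1→2
i=47 'd': node 2→3

All matches (sorted): [[1,1],[5,4],[5,7],[8,1],[9,1],[10,1],[14,7],[15,1],[21,1],[24,6],[28,1],[31,3],[35,0],[36,1],[40,0],[44,0]]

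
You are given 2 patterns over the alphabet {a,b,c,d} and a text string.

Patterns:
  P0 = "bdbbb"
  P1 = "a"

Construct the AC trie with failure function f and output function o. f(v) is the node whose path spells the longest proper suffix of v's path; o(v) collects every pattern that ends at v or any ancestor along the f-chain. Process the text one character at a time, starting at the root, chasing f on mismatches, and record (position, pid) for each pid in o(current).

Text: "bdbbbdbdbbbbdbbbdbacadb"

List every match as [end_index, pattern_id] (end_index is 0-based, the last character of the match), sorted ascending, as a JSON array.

Construct AC machine:
Trie nodes:
  n0 'ε': a→6 b→1
  n1 'b': d→2
  n2 'bd': b→3
  n3 'bdb': b→4
  n4 'bdbb': b→5
  n5 'bdbbb': ·  ←P0
  n6 'a': ·  ←P1

Failure links (BFS by depth):
  fail(1) 'b': from fail(0)=0 chase 'b': 0 ⇒ 0;  out=∅∪out(0)=∅
  fail(6) 'a': from fail(0)=0 chase 'a': 0 ⇒ 0;  out={1}∪out(0)={1}
  fail(2) 'bd': from fail(1)=0 chase 'd': 0 ⇒ 0;  out=∅∪out(0)=∅
  fail(3) 'bdb': from fail(2)=0 chase 'b': 0 ⇒ 1;  out=∅∪out(1)=∅
  fail(4) 'bdbb': from fail(3)=1 chase 'b': 1→0 ⇒ 1;  out=∅∪out(1)=∅
  fail(5) 'bdbbb': from fail(4)=1 chase 'b': 1→0 ⇒ 1;  out={0}∪out(1)={0}

Scan:
pos 0 'b': at 1
pos 1 'd': at 2
pos 2 'b': at 3
pos 3 'b': at 4
pos 4 'b': at 5  ** P0@[0:4]
pos 5 'd': at 2 (via fail)
pos 6 'b': at 3
pos 7 'd': at 2 (via fail)
pos 8 'b': at 3
pos 9 'b': at 4
pos 10 'b': at 5  ** P0@[6:10]
pos 11 'b': at 1 (via fail)
pos 12 'd': at 2
pos 13 'b': at 3
pos 14 'b': at 4
pos 15 'b': at 5  ** P0@[11:15]
pos 16 'd': at 2 (via fail)
pos 17 'b': at 3
pos 18 'a': at 6 (via fail)  ** P1@[18:18]
pos 19 'c': at 0 (via fail)
pos 20 'a': at 6  ** P1@[20:20]
pos 21 'd': at 0 (via fail)
pos 22 'b': at 1

Result: [[4,0],[10,0],[15,0],[18,1],[20,1]]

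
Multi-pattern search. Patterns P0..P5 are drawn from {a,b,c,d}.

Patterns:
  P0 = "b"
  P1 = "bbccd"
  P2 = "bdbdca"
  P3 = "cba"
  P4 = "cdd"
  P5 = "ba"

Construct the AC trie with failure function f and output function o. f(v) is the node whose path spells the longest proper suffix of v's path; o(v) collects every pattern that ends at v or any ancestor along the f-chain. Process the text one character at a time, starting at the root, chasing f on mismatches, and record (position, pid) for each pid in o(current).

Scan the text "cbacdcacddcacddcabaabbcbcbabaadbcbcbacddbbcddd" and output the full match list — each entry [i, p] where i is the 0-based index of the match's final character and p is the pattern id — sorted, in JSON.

Construct AC machine:
Trie nodes:
  0='ε' goto b→1 c→11
  1='b' goto a→16 b→2 d→6  ←P0
  2='bb' goto c→3
  3='bbc' goto c→4
  4='bbcc' goto d→5
  5='bbccd' goto ·  ←P1
  6='bd' goto b→7
  7='bdb' goto d→8
  8='bdbd' goto c→9
  9='bdbdc' goto a→10
  10='bdbdca' goto ·  ←P2
  11='c' goto b→12 d→14
  12='cb' goto a→13
  13='cba' goto ·  ←P3
  14='cd' goto d→15
  15='cdd' goto ·  ←P4
  16='ba' goto ·  ←P5

BFS fail/out derivation:
  fail(1) 'b': from fail(0)=0 chase 'b': 0 ⇒ 0;  out={0}∪out(0)={0}
  fail(11) 'c': from fail(0)=0 chase 'c': 0 ⇒ 0;  out=∅∪out(0)=∅
  fail(2) 'bb': from fail(1)=0 chase 'b': 0 ⇒ 1;  out=∅∪out(1)={0}
  fail(6) 'bd': from fail(1)=0 chase 'd': 0 ⇒ 0;  out=∅∪out(0)=∅
  fail(12) 'cb': from fail(11)=0 chase 'b': 0 ⇒ 1;  out=∅∪out(1)={0}
  fail(14) 'cd': from fail(11)=0 chase 'd': 0 ⇒ 0;  out=∅∪out(0)=∅
  fail(16) 'ba': from fail(1)=0 chase 'a': 0 ⇒ 0;  out={5}∪out(0)={5}
  fail(3) 'bbc': from fail(2)=1 chase 'c': 1→0 ⇒ 11;  out=∅∪out(11)=∅
  fail(7) 'bdb': from fail(6)=0 chase 'b': 0 ⇒ 1;  out=∅∪out(1)={0}
  fail(13) 'cba': from fail(12)=1 chase 'a': 1 ⇒ 16;  out={3}∪out(16)={3,5}
  fail(15) 'cdd': from fail(14)=0 chase 'd': 0 ⇒ 0;  out={4}∪out(0)={4}
  fail(4) 'bbcc': from fail(3)=11 chase 'c': 11→0 ⇒ 11;  out=∅∪out(11)=∅
  fail(8) 'bdbd': from fail(7)=1 chase 'd': 1 ⇒ 6;  out=∅∪out(6)=∅
  fail(5) 'bbccd': from fail(4)=11 chase 'd': 11 ⇒ 14;  out={1}∪out(14)={1}
  fail(9) 'bdbdc': from fail(8)=6 chase 'c': 6→0 ⇒ 11;  out=∅∪out(11)=∅
  fail(10) 'bdbdca': from fail(9)=11 chase 'a': 11→0 ⇒ 0;  out={2}∪out(0)={2}

Run:
pos 0 'c': at 11
pos 1 'b': at 12  emit P0@[1:1]
pos 2 'a': at 13  emit P3@[0:2],P5@[1:2]
pos 3 'c': at 11 ·f
pos 4 'd': at 14
pos 5 'c': at 11 ·f
pos 6 'a': at 0 ·f
pos 7 'c': at 11
pos 8 'd': at 14
pos 9 'd': at 15  emit P4@[7:9]
pos 10 'c': at 11 ·f
pos 11 'a': at 0 ·f
pos 12 'c': at 11
pos 13 'd': at 14
pos 14 'd': at 15  emit P4@[12:14]
pos 15 'c': at 11 ·f
pos 16 'a': at 0 ·f
pos 17 'b': at 1  emit P0@[17:17]
pos 18 'a': at 16  emit P5@[17:18]
pos 19 'a': at 0 ·f
pos 20 'b': at 1  emit P0@[20:20]
pos 21 'b': at 2  emit P0@[21:21]
pos 22 'c': at 3
pos 23 'b': at 12 ·f  emit P0@[23:23]
pos 24 'c': at 11 ·f
pos 25 'b': at 12  emit P0@[25:25]
pos 26 'a': at 13  emit P3@[24:26],P5@[25:26]
pos 27 'b': at 1 ·f  emit P0@[27:27]
pos 28 'a': at 16  emit P5@[27:28]
pos 29 'a': at 0 ·f
pos 30 'd': at 0
pos 31 'b': at 1  emit P0@[31:31]
pos 32 'c': at 11 ·f
pos 33 'b': at 12  emit P0@[33:33]
pos 34 'c': at 11 ·f
pos 35 'b': at 12  emit P0@[35:35]
pos 36 'a': at 13  emit P3@[34:36],P5@[35:36]
pos 37 'c': at 11 ·f
pos 38 'd': at 14
pos 39 'd': at 15  emit P4@[37:39]
pos 40 'b': at 1 ·f  emit P0@[40:40]
pos 41 'b': at 2  emit P0@[41:41]
pos 42 'c': at 3
pos 43 'd': at 14 ·f
pos 44 'd': at 15  emit P4@[42:44]
pos 45 'd': at 0 ·f

Matches: [[1,0],[2,3],[2,5],[9,4],[14,4],[17,0],[18,5],[20,0],[21,0],[23,0],[25,0],[26,3],[26,5],[27,0],[28,5],[31,0],[33,0],[35,0],[36,3],[36,5],[39,4],[40,0],[41,0],[44,4]]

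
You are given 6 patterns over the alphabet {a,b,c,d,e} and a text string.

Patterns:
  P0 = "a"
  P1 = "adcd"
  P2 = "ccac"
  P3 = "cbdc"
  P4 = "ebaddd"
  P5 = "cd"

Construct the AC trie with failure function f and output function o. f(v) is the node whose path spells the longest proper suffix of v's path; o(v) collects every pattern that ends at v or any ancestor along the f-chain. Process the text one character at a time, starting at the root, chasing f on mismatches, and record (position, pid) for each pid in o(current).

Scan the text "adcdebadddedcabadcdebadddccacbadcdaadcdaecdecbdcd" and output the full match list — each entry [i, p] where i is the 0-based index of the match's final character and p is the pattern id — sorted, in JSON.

Build automaton:
Trie (insert patterns):
  n0 'ε': a→1 c→5 e→12
  n1 'a': d→2  [P0 ends]
  n2 'ad': c→3
  n3 'adc': d→4
  n4 'adcd': ·  [P1 ends]
  n5 'c': b→9 c→6 d→18
  n6 'cc': a→7
  n7 'cca': c→8
  n8 'ccac': ·  [P2 ends]
  n9 'cb': d→10
  n10 'cbd': c→11
  n11 'cbdc': ·  [P3 ends]
  n12 'e': b→13
  n13 'eb': a→14
  n14 'eba': d→15
  n15 'ebad': d→16
  n16 'ebadd': d→17
  n17 'ebaddd': ·  [P4 ends]
  n18 'cd': ·  [P5 ends]

BFS fail/out derivation:
  n1('a'): parent n0 fail=0; on 'a' 0 → fail=0;  out {0}∪∅={0}
  n5('c'): parent n0 fail=0; on 'c' 0 → fail=0;  out ∅∪∅=∅
  n12('e'): parent n0 fail=0; on 'e' 0 → fail=0;  out ∅∪∅=∅
  n2('ad'): parent n1 fail=0; on 'd' 0 → fail=0;  out ∅∪∅=∅
  n6('cc'): parent n5 fail=0; on 'c' 0 → fail=5;  out ∅∪∅=∅
  n9('cb'): parent n5 fail=0; on 'b' 0 → fail=0;  out ∅∪∅=∅
  n13('eb'): parent n12 fail=0; on 'b' 0 → fail=0;  out ∅∪∅=∅
  n18('cd'): parent n5 fail=0; on 'd' 0 → fail=0;  out {5}∪∅={5}
  n3('adc'): parent n2 fail=0; on 'c' 0 → fail=5;  out ∅∪∅=∅
  n7('cca'): parent n6 fail=5; on 'a' 5→0 → fail=1;  out ∅∪{0}={0}
  n10('cbd'): parent n9 fail=0; on 'd' 0 → fail=0;  out ∅∪∅=∅
  n14('eba'): parent n13 fail=0; on 'a' 0 → fail=1;  out ∅∪{0}={0}
  n4('adcd'): parent n3 fail=5; on 'd' 5 → fail=18;  out {1}∪{5}={1,5}
  n8('ccac'): parent n7 fail=1; on 'c' 1→0 → fail=5;  out {2}∪∅={2}
  n11('cbdc'): parent n10 fail=0; on 'c' 0 → fail=5;  out {3}∪∅={3}
  n15('ebad'): parent n14 fail=1; on 'd' 1 → fail=2;  out ∅∪∅=∅
  n16('ebadd'): parent n15 fail=2; on 'd' 2→0 → fail=0;  out ∅∪∅=∅
  n17('ebaddd'): parent n16 fail=0; on 'd' 0 → fail=0;  out {4}∪∅={4}

Run:
i=0 'a': node 0→1  ** P0@[0:0]
i=1 'd': node 1→2
i=2 'c': node 2→3
i=3 'd': node 3→4  ** P1@[0:3],P5@[2:3]
i=4 'e': node 4→12 (fail-walked)
i=5 'b': node 12→13
i=6 'a': node 13→14  ** P0@[6:6]
i=7 'd': node 14→15
i=8 'd': node 15→16
i=9 'd': node 16→17  ** P4@[4:9]
i=10 'e': node 17→12 (fail-walked)
i=11 'd': node 12→0 (fail-walked)
i=12 'c': node 0→5
i=13 'a': node 5→1 (fail-walked)  ** P0@[13:13]
i=14 'b': node 1→0 (fail-walked)
i=15 'a': node 0→1  ** P0@[15:15]
i=16 'd': node 1→2
i=17 'c': node 2→3
i=18 'd': node 3→4  ** P1@[15:18],P5@[17:18]
i=19 'e': node 4→12 (fail-walked)
i=20 'b': node 12→13
i=21 'a': node 13→14  ** P0@[21:21]
i=22 'd': node 14→15
i=23 'd': node 15→16
i=24 'd': node 16→17  ** P4@[19:24]
i=25 'c': node 17→5 (fail-walked)
i=26 'c': node 5→6
i=27 'a': node 6→7  ** P0@[27:27]
i=28 'c': node 7→8  ** P2@[25:28]
i=29 'b': node 8→9 (fail-walked)
i=30 'a': node 9→1 (fail-walked)  ** P0@[30:30]
i=31 'd': node 1→2
i=32 'c': node 2→3
i=33 'd': node 3→4  ** P1@[30:33],P5@[32:33]
i=34 'a': node 4→1 (fail-walked)  ** P0@[34:34]
i=35 'a': node 1→1 (fail-walked)  ** P0@[35:35]
i=36 'd': node 1→2
i=37 'c': node 2→3
i=38 'd': node 3→4  ** P1@[35:38],P5@[37:38]
i=39 'a': node 4→1 (fail-walked)  ** P0@[39:39]
i=40 'e': node 1→12 (fail-walked)
i=41 'c': node 12→5 (fail-walked)
i=42 'd': node 5→18  ** P5@[41:42]
i=43 'e': node 18→12 (fail-walked)
i=44 'c': node 12→5 (fail-walked)
i=45 'b': node 5→9
i=46 'd': node 9→10
i=47 'c': node 10→11  ** P3@[44:47]
i=48 'd': node 11→18 (fail-walked)  ** P5@[47:48]

Matches: [[0,0],[3,1],[3,5],[6,0],[9,4],[13,0],[15,0],[18,1],[18,5],[21,0],[24,4],[27,0],[28,2],[30,0],[33,1],[33,5],[34,0],[35,0],[38,1],[38,5],[39,0],[42,5],[47,3],[48,5]]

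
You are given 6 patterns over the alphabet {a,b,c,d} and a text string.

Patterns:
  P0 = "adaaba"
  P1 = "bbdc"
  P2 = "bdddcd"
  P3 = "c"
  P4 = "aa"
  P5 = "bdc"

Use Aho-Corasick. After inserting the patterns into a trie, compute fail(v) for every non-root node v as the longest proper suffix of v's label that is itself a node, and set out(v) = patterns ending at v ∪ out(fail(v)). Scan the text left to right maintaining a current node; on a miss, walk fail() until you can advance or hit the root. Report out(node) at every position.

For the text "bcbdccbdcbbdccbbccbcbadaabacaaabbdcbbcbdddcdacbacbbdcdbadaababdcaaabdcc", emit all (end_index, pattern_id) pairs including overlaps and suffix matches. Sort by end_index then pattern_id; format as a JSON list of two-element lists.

Build:
Trie nodes:
  0='ε' goto a→1 b→7 c→16
  1='a' goto a→17 d→2
  2='ad' goto a→3
  3='ada' goto a→4
  4='adaa' goto b→5
  5='adaab' goto a→6
  6='adaaba' goto ·  ←P0
  7='b' goto b→8 d→11
  8='bb' goto d→9
  9='bbd' goto c→10
  10='bbdc' goto ·  ←P1
  11='bd' goto c→18 d→12
  12='bdd' goto d→13
  13='bddd' goto c→14
  14='bdddc' goto d→15
  15='bdddcd' goto ·  ←P2
  16='c' goto ·  ←P3
  17='aa' goto ·  ←P4
  18='bdc' goto ·  ←P5

Failure links (BFS by depth):
  n1('a'): parent n0 fail=0; on 'a' 0 → fail=0;  out ∅∪∅=∅
  n7('b'): parent n0 fail=0; on 'b' 0 → fail=0;  out ∅∪∅=∅
  n16('c'): parent n0 fail=0; on 'c' 0 → fail=0;  out {3}∪∅={3}
  n2('ad'): parent n1 fail=0; on 'd' 0 → fail=0;  out ∅∪∅=∅
  n8('bb'): parent n7 fail=0; on 'b' 0 → fail=7;  out ∅∪∅=∅
  n11('bd'): parent n7 fail=0; on 'd' 0 → fail=0;  out ∅∪∅=∅
  n17('aa'): parent n1 fail=0; on 'a' 0 → fail=1;  out {4}∪∅={4}
  n3('ada'): parent n2 fail=0; on 'a' 0 → fail=1;  out ∅∪∅=∅
  n9('bbd'): parent n8 fail=7; on 'd' 7 → fail=11;  out ∅∪∅=∅
  n12('bdd'): parent n11 fail=0; on 'd' 0 → fail=0;  out ∅∪∅=∅
  n18('bdc'): parent n11 fail=0; on 'c' 0 → fail=16;  out {5}∪{3}={3,5}
  n4('adaa'): parent n3 fail=1; on 'a' 1 → fail=17;  out ∅∪{4}={4}
  n10('bbdc'): parent n9 fail=11; on 'c' 11 → fail=18;  out {1}∪{3,5}={1,3,5}
  n13('bddd'): parent n12 fail=0; on 'd' 0 → fail=0;  out ∅∪∅=∅
  n5('adaab'): parent n4 fail=17; on 'b' 17→1→0 → fail=7;  out ∅∪∅=∅
  n14('bdddc'): parent n13 fail=0; on 'c' 0 → fail=16;  out ∅∪{3}={3}
  n6('adaaba'): parent n5 fail=7; on 'a' 7→0 → fail=1;  out {0}∪∅={0}
  n15('bdddcd'): parent n14 fail=16; on 'd' 16→0 → fail=0;  out {2}∪∅={2}

Run:
pos 0 'b': at 7
pos 1 'c': at 16 ·f  emit P3@[1:1]
pos 2 'b': at 7 ·f
pos 3 'd': at 11
pos 4 'c': at 18  emit P3@[4:4],P5@[2:4]
pos 5 'c': at 16 ·f  emit P3@[5:5]
pos 6 'b': at 7 ·f
pos 7 'd': at 11
pos 8 'c': at 18  emit P3@[8:8],P5@[6:8]
pos 9 'b': at 7 ·f
pos 10 'b': at 8
pos 11 'd': at 9
pos 12 'c': at 10  emit P1@[9:12],P3@[12:12],P5@[10:12]
pos 13 'c': at 16 ·f  emit P3@[13:13]
pos 14 'b': at 7 ·f
pos 15 'b': at 8
pos 16 'c': at 16 ·f  emit P3@[16:16]
pos 17 'c': at 16 ·f  emit P3@[17:17]
pos 18 'b': at 7 ·f
pos 19 'c': at 16 ·f  emit P3@[19:19]
pos 20 'b': at 7 ·f
pos 21 'a': at 1 ·f
pos 22 'd': at 2
pos 23 'a': at 3
pos 24 'a': at 4  emit P4@[23:24]
pos 25 'b': at 5
pos 26 'a': at 6  emit P0@[21:26]
pos 27 'c': at 16 ·f  emit P3@[27:27]
pos 28 'a': at 1 ·f
pos 29 'a': at 17  emit P4@[28:29]
pos 30 'a': at 17 ·f  emit P4@[29:30]
pos 31 'b': at 7 ·f
pos 32 'b': at 8
pos 33 'd': at 9
pos 34 'c': at 10  emit P1@[31:34],P3@[34:34],P5@[32:34]
pos 35 'b': at 7 ·f
pos 36 'b': at 8
pos 37 'c': at 16 ·f  emit P3@[37:37]
pos 38 'b': at 7 ·f
pos 39 'd': at 11
pos 40 'd': at 12
pos 41 'd': at 13
pos 42 'c': at 14  emit P3@[42:42]
pos 43 'd': at 15  emit P2@[38:43]
pos 44 'a': at 1 ·f
pos 45 'c': at 16 ·f  emit P3@[45:45]
pos 46 'b': at 7 ·f
pos 47 'a': at 1 ·f
pos 48 'c': at 16 ·f  emit P3@[48:48]
pos 49 'b': at 7 ·f
pos 50 'b': at 8
pos 51 'd': at 9
pos 52 'c': at 10  emit P1@[49:52],P3@[52:52],P5@[50:52]
pos 53 'd': at 0 ·f
pos 54 'b': at 7
pos 55 'a': at 1 ·f
pos 56 'd': at 2
pos 57 'a': at 3
pos 58 'a': at 4  emit P4@[57:58]
pos 59 'b': at 5
pos 60 'a': at 6  emit P0@[55:60]
pos 61 'b': at 7 ·f
pos 62 'd': at 11
pos 63 'c': at 18  emit P3@[63:63],P5@[61:63]
pos 64 'a': at 1 ·f
pos 65 'a': at 17  emit P4@[64:65]
pos 66 'a': at 17 ·f  emit P4@[65:66]
pos 67 'b': at 7 ·f
pos 68 'd': at 11
pos 69 'c': at 18  emit P3@[69:69],P5@[67:69]
pos 70 'c': at 16 ·f  emit P3@[70:70]

Result: [[1,3],[4,3],[4,5],[5,3],[8,3],[8,5],[12,1],[12,3],[12,5],[13,3],[16,3],[17,3],[19,3],[24,4],[26,0],[27,3],[29,4],[30,4],[34,1],[34,3],[34,5],[37,3],[42,3],[43,2],[45,3],[48,3],[52,1],[52,3],[52,5],[58,4],[60,0],[63,3],[63,5],[65,4],[66,4],[69,3],[69,5],[70,3]]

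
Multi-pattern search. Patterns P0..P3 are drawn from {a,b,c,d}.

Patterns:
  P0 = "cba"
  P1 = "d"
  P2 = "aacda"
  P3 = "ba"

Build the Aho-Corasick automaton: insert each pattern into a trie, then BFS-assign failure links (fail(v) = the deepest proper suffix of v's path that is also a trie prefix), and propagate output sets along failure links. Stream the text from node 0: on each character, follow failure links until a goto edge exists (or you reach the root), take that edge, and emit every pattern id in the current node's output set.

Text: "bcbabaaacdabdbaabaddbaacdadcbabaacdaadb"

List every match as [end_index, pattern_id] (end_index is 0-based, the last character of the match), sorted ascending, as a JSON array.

Construct AC machine:
Trie nodes:
  n0 'ε': a→5 b→10 c→1 d→4
  n1 'c': b→2
  n2 'cb': a→3
  n3 'cba': ·  ←P0
  n4 'd': ·  ←P1
  n5 'a': a→6
  n6 'aa': c→7
  n7 'aac': d→8
  n8 'aacd': a→9
  n9 'aacda': ·  ←P2
  n10 'b': a→11
  n11 'ba': ·  ←P3

BFS fail/out derivation:
  fail(1) 'c': from fail(0)=0 chase 'c': 0 ⇒ 0;  out=∅∪out(0)=∅
  fail(4) 'd': from fail(0)=0 chase 'd': 0 ⇒ 0;  out={1}∪out(0)={1}
  fail(5) 'a': from fail(0)=0 chase 'a': 0 ⇒ 0;  out=∅∪out(0)=∅
  fail(10) 'b': from fail(0)=0 chase 'b': 0 ⇒ 0;  out=∅∪out(0)=∅
  fail(2) 'cb': from fail(1)=0 chase 'b': 0 ⇒ 10;  out=∅∪out(10)=∅
  fail(6) 'aa': from fail(5)=0 chase 'a': 0 ⇒ 5;  out=∅∪out(5)=∅
  fail(11) 'ba': from fail(10)=0 chase 'a': 0 ⇒ 5;  out={3}∪out(5)={3}
  fail(3) 'cba': from fail(2)=10 chase 'a': 10 ⇒ 11;  out={0}∪out(11)={0,3}
  fail(7) 'aac': from fail(6)=5 chase 'c': 5→0 ⇒ 1;  out=∅∪out(1)=∅
  fail(8) 'aacd': from fail(7)=1 chase 'd': 1→0 ⇒ 4;  out=∅∪out(4)={1}
  fail(9) 'aacda': from fail(8)=4 chase 'a': 4→0 ⇒ 5;  out={2}∪out(5)={2}

Run:
pos 0 'b': at 10
pos 1 'c': at 1 (via fail)
pos 2 'b': at 2
pos 3 'a': at 3  emit P0@[1:3],P3@[2:3]
pos 4 'b': at 10 (via fail)
pos 5 'a': at 11  emit P3@[4:5]
pos 6 'a': at 6 (via fail)
pos 7 'a': at 6 (via fail)
pos 8 'c': at 7
pos 9 'd': at 8  emit P1@[9:9]
pos 10 'a': at 9  emit P2@[6:10]
pos 11 'b': at 10 (via fail)
pos 12 'd': at 4 (via fail)  emit P1@[12:12]
pos 13 'b': at 10 (via fail)
pos 14 'a': at 11  emit P3@[13:14]
pos 15 'a': at 6 (via fail)
pos 16 'b': at 10 (via fail)
pos 17 'a': at 11  emit P3@[16:17]
pos 18 'd': at 4 (via fail)  emit P1@[18:18]
pos 19 'd': at 4 (via fail)  emit P1@[19:19]
pos 20 'b': at 10 (via fail)
pos 21 'a': at 11  emit P3@[20:21]
pos 22 'a': at 6 (via fail)
pos 23 'c': at 7
pos 24 'd': at 8  emit P1@[24:24]
pos 25 'a': at 9  emit P2@[21:25]
pos 26 'd': at 4 (via fail)  emit P1@[26:26]
pos 27 'c': at 1 (via fail)
pos 28 'b': at 2
pos 29 'a': at 3  emit P0@[27:29],P3@[28:29]
pos 30 'b': at 10 (via fail)
pos 31 'a': at 11  emit P3@[30:31]
pos 32 'a': at 6 (via fail)
pos 33 'c': at 7
pos 34 'd': at 8  emit P1@[34:34]
pos 35 'a': at 9  emit P2@[31:35]
pos 36 'a': at 6 (via fail)
pos 37 'd': at 4 (via fail)  emit P1@[37:37]
pos 38 'b': at 10 (via fail)

All matches (sorted): [[3,0],[3,3],[5,3],[9,1],[10,2],[12,1],[14,3],[17,3],[18,1],[19,1],[21,3],[24,1],[25,2],[26,1],[29,0],[29,3],[31,3],[34,1],[35,2],[37,1]]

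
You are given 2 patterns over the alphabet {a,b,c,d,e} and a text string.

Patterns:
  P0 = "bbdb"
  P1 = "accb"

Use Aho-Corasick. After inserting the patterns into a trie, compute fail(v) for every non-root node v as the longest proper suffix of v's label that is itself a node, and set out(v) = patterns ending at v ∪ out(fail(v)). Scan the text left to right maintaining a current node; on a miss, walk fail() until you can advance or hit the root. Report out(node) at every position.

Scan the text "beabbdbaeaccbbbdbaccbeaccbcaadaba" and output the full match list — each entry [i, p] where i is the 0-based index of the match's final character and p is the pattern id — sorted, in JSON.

Construct AC machine:
Trie nodes:
  n0 'ε': a→5 b→1
  n1 'b': b→2
  n2 'bb': d→3
  n3 'bbd': b→4
  n4 'bbdb': ·  [P0 ends]
  n5 'a': c→6
  n6 'ac': c→7
  n7 'acc': b→8
  n8 'accb': ·  [P1 ends]

Failure links (BFS by depth):
  n1('b'): parent n0 fail=0; on 'b' 0 → fail=0;  out ∅∪∅=∅
  n5('a'): parent n0 fail=0; on 'a' 0 → fail=0;  out ∅∪∅=∅
  n2('bb'): parent n1 fail=0; on 'b' 0 → fail=1;  out ∅∪∅=∅
  n6('ac'): parent n5 fail=0; on 'c' 0 → fail=0;  out ∅∪∅=∅
  n3('bbd'): parent n2 fail=1; on 'd' 1→0 → fail=0;  out ∅∪∅=∅
  n7('acc'): parent n6 fail=0; on 'c' 0 → fail=0;  out ∅∪∅=∅
  n4('bbdb'): parent n3 fail=0; on 'b' 0 → fail=1;  out {0}∪∅={0}
  n8('accb'): parent n7 fail=0; on 'b' 0 → fail=1;  out {1}∪∅={1}

Text stream:
[0] read 'b'  n0⇒n1
[1] read 'e'  n1⇒n0 (via fail)
[2] read 'a'  n0⇒n5
[3] read 'b'  n5⇒n1 (via fail)
[4] read 'b'  n1⇒n2
[5] read 'd'  n2⇒n3
[6] read 'b'  n3⇒n4  emit P0@[3:6]
[7] read 'a'  n4⇒n5 (via fail)
[8] read 'e'  n5⇒n0 (via fail)
[9] read 'a'  n0⇒n5
[10] read 'c'  n5⇒n6
[11] read 'c'  n6⇒n7
[12] read 'b'  n7⇒n8  emit P1@[9:12]
[13] read 'b'  n8⇒n2 (via fail)
[14] read 'b'  n2⇒n2 (via fail)
[15] read 'd'  n2⇒n3
[16] read 'b'  n3⇒n4  emit P0@[13:16]
[17] read 'a'  n4⇒n5 (via fail)
[18] read 'c'  n5⇒n6
[19] read 'c'  n6⇒n7
[20] read 'b'  n7⇒n8  emit P1@[17:20]
[21] read 'e'  n8⇒n0 (via fail)
[22] read 'a'  n0⇒n5
[23] read 'c'  n5⇒n6
[24] read 'c'  n6⇒n7
[25] read 'b'  n7⇒n8  emit P1@[22:25]
[26] read 'c'  n8⇒n0 (via fail)
[27] read 'a'  n0⇒n5
[28] read 'a'  n5⇒n5 (via fail)
[29] read 'd'  n5⇒n0 (via fail)
[30] read 'a'  n0⇒n5
[31] read 'b'  n5⇒n1 (via fail)
[32] read 'a'  n1⇒n5 (via fail)

Matches: [[6,0],[12,1],[16,0],[20,1],[25,1]]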